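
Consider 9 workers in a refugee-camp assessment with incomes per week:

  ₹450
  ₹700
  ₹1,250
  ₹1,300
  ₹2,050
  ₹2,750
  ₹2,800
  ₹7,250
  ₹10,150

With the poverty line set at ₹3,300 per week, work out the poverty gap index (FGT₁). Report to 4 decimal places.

Below z: ₹450, ₹700, ₹1,250, ₹1,300, ₹2,050, ₹2,750, ₹2,800 (q = 7 of N = 9).
Shortfall ratios: (3300−450)/3300 = 0.8636; (3300−700)/3300 = 0.7879; (3300−1250)/3300 = 0.6212; (3300−1300)/3300 = 0.6061; (3300−2050)/3300 = 0.3788; (3300−2750)/3300 = 0.1667; (3300−2800)/3300 = 0.1515.
Sum of shortfalls = 3.575758; P₁ averages over all N: 3.575758 / 9 = 0.3973.

0.3973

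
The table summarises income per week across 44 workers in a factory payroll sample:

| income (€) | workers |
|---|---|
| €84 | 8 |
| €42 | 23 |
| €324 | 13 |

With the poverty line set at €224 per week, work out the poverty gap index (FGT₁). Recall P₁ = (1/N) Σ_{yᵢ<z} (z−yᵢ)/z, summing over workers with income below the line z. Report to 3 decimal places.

Poor units: 23×€42, 8×€84 (q = 31 of N = 44).
Gap ratios (z−y)/z: (224−42)/224 = 0.8125 (×23); (224−84)/224 = 0.6250 (×8).
Σ = 23.687500. Dividing by the full population N = 44 gives P₁ = 0.538.

0.538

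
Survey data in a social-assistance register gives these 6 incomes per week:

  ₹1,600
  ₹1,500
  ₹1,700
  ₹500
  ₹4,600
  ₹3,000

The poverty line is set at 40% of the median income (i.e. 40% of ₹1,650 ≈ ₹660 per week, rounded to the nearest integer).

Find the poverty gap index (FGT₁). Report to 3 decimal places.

0.040

Poor units: ₹500 (q = 1 of N = 6).
Gap ratios (z−y)/z: (660−500)/660 = 0.2424.
Σ = 0.242424. Dividing by the full population N = 6 gives P₁ = 0.040.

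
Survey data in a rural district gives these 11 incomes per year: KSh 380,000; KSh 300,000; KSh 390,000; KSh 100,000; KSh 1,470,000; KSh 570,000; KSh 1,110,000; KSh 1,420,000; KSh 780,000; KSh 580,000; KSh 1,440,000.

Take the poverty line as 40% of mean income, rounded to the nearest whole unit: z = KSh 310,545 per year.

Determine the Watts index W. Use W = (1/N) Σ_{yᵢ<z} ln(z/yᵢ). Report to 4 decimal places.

0.1062

Below z: KSh 100,000, KSh 300,000 (q = 2 of N = 11).
Log gaps: ln(310545/100000) = 1.1332; ln(310545/300000) = 0.0345.
W = 1.167705 / 11 = 0.1062.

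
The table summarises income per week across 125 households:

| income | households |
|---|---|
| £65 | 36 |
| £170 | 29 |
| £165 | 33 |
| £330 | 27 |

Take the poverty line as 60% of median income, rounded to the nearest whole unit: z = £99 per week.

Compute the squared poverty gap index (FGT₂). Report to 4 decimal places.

0.0340

Incomes under z: 36×£65 (q = 36 of N = 125).
Normalized shortfalls: (99−65)/99 = 0.3434 (×36).
Squared: 0.1179 (×36).
Sum = 4.246097; P₂ = 4.246097 / 125 = 0.0340.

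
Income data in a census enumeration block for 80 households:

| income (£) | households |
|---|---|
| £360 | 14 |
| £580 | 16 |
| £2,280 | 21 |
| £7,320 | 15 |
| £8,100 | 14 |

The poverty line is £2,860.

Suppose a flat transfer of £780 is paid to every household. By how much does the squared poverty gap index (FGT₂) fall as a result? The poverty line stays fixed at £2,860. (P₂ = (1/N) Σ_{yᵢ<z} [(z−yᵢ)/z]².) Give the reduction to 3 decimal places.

Before: below the line — 14×£360, 16×£580, 21×£2,280; squared poverty gap index (FGT₂) = 0.27162.
After the £780 transfer: below the line — 14×£1,140, 16×£1,360; squared poverty gap index (FGT₂) = 0.11831.
Reduction = 0.27162 − 0.11831 = 0.153.

0.153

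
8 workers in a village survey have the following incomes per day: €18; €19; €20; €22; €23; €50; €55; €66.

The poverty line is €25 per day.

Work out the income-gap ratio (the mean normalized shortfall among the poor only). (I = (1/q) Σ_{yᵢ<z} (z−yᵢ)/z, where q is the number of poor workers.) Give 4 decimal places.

0.1840

Below z: €18, €19, €20, €22, €23 (q = 5 of N = 8).
Relative gaps: 0.2800, 0.2400, 0.2000, 0.1200, 0.0800; sum = 0.920000.
The income-gap ratio divides by q (the poor only): 0.920000 / 5 = 0.1840.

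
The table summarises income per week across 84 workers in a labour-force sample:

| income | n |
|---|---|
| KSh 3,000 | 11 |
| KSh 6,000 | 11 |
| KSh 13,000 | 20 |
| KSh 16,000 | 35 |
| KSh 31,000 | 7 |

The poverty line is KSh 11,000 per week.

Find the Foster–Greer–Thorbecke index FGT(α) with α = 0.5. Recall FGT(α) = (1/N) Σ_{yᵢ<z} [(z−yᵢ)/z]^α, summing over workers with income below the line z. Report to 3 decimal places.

0.200

Below the line: 11×KSh 3,000, 11×KSh 6,000 (q = 22 of N = 84).
Shortfall ratios: (11000−3000)/11000 = 0.7273 (×11); (11000−6000)/11000 = 0.4545 (×11).
Raised to α = 0.5: 0.85280 (×11); 0.67420 (×11).
Sum = 16.797030; FGT(0.5) = 16.797030 / 84 = 0.200.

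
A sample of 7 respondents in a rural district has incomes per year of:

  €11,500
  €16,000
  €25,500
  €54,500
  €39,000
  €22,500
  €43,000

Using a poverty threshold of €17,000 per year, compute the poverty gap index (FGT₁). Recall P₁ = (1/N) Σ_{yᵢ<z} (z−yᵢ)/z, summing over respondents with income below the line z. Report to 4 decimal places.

0.0546

Incomes under z: €11,500, €16,000 (q = 2 of N = 7).
Gap ratios (z−y)/z: (17000−11500)/17000 = 0.3235; (17000−16000)/17000 = 0.0588.
Σ = 0.382353. Dividing by the full population N = 7 gives P₁ = 0.0546.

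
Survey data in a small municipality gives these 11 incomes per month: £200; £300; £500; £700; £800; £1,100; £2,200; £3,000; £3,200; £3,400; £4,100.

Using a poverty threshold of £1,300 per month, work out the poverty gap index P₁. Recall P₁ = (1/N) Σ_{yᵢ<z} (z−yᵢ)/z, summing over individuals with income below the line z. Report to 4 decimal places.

0.2937

Poor units: £200, £300, £500, £700, £800, £1,100 (q = 6 of N = 11).
Gap ratios (z−y)/z: (1300−200)/1300 = 0.8462; (1300−300)/1300 = 0.7692; (1300−500)/1300 = 0.6154; (1300−700)/1300 = 0.4615; (1300−800)/1300 = 0.3846; (1300−1100)/1300 = 0.1538.
Σ = 3.230769. Dividing by the full population N = 11 gives P₁ = 0.2937.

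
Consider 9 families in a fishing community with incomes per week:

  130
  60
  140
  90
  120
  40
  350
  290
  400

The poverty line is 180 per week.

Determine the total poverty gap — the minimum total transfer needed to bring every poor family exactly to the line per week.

Poor units: 40, 60, 90, 120, 130, 140 (q = 6 of N = 9).
Individual gaps: 180−40 = 140; 180−60 = 120; 180−90 = 90; 180−120 = 60; 180−130 = 50; 180−140 = 40.
Aggregate gap = 500.

500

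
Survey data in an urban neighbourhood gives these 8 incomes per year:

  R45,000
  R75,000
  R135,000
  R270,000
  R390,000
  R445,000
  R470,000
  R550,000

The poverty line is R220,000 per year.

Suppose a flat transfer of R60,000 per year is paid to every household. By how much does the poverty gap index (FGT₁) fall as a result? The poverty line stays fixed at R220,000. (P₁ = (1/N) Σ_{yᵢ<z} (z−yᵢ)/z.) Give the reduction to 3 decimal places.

0.102

Before: below the line — R45,000, R75,000, R135,000; poverty gap index (FGT₁) = 0.23011.
After the R60,000 transfer: below the line — R105,000, R135,000, R195,000; poverty gap index (FGT₁) = 0.12784.
Reduction = 0.23011 − 0.12784 = 0.102.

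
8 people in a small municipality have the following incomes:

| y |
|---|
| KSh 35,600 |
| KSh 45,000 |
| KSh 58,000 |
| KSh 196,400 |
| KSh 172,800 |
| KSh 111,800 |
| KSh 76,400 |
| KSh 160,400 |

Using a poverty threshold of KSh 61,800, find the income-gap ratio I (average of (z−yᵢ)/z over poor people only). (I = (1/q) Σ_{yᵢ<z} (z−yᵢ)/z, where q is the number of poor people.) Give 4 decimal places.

0.2524

Incomes under z: KSh 35,600, KSh 45,000, KSh 58,000 (q = 3 of N = 8).
Relative gaps: 0.4239, 0.2718, 0.0615; sum = 0.757282.
The income-gap ratio divides by q (the poor only): 0.757282 / 3 = 0.2524.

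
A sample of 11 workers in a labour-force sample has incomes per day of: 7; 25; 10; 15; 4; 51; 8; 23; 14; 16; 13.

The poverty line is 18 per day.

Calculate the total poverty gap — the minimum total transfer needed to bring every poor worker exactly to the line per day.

Poor units: 4, 7, 8, 10, 13, 14, 15, 16 (q = 8 of N = 11).
Individual gaps: 18−4 = 14; 18−7 = 11; 18−8 = 10; 18−10 = 8; 18−13 = 5; 18−14 = 4; 18−15 = 3; 18−16 = 2.
Aggregate gap = 57.

57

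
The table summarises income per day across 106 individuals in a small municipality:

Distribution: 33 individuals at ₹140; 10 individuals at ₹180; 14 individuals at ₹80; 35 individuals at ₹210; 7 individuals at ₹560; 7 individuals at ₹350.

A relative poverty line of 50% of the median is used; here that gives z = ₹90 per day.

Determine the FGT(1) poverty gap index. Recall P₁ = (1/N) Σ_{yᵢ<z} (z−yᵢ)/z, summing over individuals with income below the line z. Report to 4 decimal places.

Incomes under z: 14×₹80 (q = 14 of N = 106).
Gap ratios (z−y)/z: (90−80)/90 = 0.1111 (×14).
Σ = 1.555556. Dividing by the full population N = 106 gives P₁ = 0.0147.

0.0147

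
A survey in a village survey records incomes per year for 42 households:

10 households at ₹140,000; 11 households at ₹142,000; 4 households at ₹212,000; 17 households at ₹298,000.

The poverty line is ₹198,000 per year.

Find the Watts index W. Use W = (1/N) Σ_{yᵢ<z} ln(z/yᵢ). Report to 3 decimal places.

Poor units: 10×₹140,000, 11×₹142,000 (q = 21 of N = 42).
ln(z/y) terms: ln(198000/140000) = 0.3466 (×10); ln(198000/142000) = 0.3324 (×11).
W = 7.123086 / 42 = 0.170.

0.170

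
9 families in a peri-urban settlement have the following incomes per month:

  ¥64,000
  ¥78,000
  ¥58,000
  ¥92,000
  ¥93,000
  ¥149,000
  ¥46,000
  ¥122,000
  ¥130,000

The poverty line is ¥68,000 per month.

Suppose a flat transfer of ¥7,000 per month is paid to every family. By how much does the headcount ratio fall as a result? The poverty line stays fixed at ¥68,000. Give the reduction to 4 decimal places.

0.1111

Before: below the line — ¥46,000, ¥58,000, ¥64,000; headcount ratio = 0.333333.
After the ¥7,000 transfer: below the line — ¥53,000, ¥65,000; headcount ratio = 0.222222.
Reduction = 0.333333 − 0.222222 = 0.1111.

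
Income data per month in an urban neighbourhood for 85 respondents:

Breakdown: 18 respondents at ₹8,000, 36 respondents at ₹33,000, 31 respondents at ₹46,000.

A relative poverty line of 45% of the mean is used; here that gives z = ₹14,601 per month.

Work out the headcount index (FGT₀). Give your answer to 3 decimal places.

0.212

18 of the 85 respondents have income below ₹14,601.
H = 18/85 = 0.212.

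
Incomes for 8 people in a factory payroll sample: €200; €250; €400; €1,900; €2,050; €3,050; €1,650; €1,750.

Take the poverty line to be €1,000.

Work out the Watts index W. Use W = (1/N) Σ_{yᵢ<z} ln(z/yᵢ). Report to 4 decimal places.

0.4890

Incomes under z: €200, €250, €400 (q = 3 of N = 8).
Log gaps: ln(1000/200) = 1.6094; ln(1000/250) = 1.3863; ln(1000/400) = 0.9163.
W = 3.912023 / 8 = 0.4890.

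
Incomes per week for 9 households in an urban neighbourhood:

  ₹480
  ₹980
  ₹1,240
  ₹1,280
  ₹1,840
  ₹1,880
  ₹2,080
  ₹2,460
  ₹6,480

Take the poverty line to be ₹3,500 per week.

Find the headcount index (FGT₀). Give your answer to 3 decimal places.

0.889

8 of the 9 households have income below ₹3,500.
H = 8/9 = 0.889.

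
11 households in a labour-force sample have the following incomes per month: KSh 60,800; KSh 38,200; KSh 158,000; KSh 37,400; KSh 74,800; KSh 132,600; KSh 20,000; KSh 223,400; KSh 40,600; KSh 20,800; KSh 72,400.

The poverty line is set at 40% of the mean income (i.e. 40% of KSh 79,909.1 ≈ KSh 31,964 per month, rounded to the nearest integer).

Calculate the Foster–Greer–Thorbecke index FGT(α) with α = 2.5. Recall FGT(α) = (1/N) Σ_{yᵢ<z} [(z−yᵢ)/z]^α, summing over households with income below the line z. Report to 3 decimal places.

0.014

Below the line: KSh 20,000, KSh 20,800 (q = 2 of N = 11).
Shortfall ratios: (31964−20000)/31964 = 0.3743; (31964−20800)/31964 = 0.3493.
Raised to α = 2.5: 0.08571; 0.07209.
Sum = 0.157805; FGT(2.5) = 0.157805 / 11 = 0.014.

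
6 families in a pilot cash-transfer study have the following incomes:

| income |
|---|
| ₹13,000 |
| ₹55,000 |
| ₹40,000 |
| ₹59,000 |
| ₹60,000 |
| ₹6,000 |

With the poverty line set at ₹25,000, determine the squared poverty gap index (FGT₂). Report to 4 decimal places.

Below the line: ₹6,000, ₹13,000 (q = 2 of N = 6).
Relative gaps: (25000−6000)/25000 = 0.7600; (25000−13000)/25000 = 0.4800.
Squared: 0.5776; 0.2304.
Sum = 0.808000; P₂ = 0.808000 / 6 = 0.1347.

0.1347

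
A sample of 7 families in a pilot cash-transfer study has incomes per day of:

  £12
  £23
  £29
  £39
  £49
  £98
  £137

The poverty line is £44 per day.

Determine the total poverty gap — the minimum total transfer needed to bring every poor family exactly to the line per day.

Incomes under z: £12, £23, £29, £39 (q = 4 of N = 7).
Individual gaps: 44−12 = 32; 44−23 = 21; 44−29 = 15; 44−39 = 5.
Aggregate gap = £73.

£73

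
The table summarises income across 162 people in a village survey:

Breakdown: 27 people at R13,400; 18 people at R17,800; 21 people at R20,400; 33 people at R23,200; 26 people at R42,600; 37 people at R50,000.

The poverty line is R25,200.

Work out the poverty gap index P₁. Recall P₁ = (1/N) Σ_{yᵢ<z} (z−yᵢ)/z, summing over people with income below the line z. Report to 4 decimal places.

0.1515

Poor units: 27×R13,400, 18×R17,800, 21×R20,400, 33×R23,200 (q = 99 of N = 162).
Gap ratios (z−y)/z: (25200−13400)/25200 = 0.4683 (×27); (25200−17800)/25200 = 0.2937 (×18); (25200−20400)/25200 = 0.1905 (×21); (25200−23200)/25200 = 0.0794 (×33).
Sum of shortfalls = 24.547619; P₁ averages over all N: 24.547619 / 162 = 0.1515.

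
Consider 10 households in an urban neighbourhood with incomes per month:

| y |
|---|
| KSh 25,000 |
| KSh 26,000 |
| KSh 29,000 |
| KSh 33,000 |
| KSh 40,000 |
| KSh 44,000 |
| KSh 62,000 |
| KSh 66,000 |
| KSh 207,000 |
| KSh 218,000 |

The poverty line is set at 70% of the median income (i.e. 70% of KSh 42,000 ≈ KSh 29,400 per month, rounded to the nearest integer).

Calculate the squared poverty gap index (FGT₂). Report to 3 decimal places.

0.004

Below z: KSh 25,000, KSh 26,000, KSh 29,000 (q = 3 of N = 10).
Shortfall ratios: (29400−25000)/29400 = 0.1497; (29400−26000)/29400 = 0.1156; (29400−29000)/29400 = 0.0136.
Squared: 0.0224; 0.0134; 0.0002.
Sum = 0.035957; P₂ = 0.035957 / 10 = 0.004.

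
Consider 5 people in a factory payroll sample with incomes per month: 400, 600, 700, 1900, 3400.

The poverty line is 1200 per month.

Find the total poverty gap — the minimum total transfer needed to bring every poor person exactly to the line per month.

1900

Below z: 400, 600, 700 (q = 3 of N = 5).
Individual gaps: 1200−400 = 800; 1200−600 = 600; 1200−700 = 500.
Aggregate gap = 1900.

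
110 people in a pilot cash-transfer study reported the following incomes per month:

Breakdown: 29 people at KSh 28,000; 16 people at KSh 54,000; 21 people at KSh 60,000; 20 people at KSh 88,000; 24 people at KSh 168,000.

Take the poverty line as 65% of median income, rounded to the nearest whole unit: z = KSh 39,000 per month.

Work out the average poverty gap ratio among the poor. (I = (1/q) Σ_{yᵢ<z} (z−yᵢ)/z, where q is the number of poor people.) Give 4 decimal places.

Below z: 29×KSh 28,000 (q = 29 of N = 110).
Shortfall ratios (z−y)/z: 0.2821 (×29); sum = 8.179487.
The income-gap ratio divides by q (the poor only): 8.179487 / 29 = 0.2821.

0.2821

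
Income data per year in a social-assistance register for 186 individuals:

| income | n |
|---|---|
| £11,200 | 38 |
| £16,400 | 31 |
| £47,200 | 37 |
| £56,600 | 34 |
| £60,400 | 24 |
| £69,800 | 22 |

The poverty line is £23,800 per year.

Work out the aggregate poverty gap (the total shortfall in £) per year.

Incomes under z: 38×£11,200, 31×£16,400 (q = 69 of N = 186).
Individual gaps: 38×(23800−11200) = 478800; 31×(23800−16400) = 229400.
Aggregate gap = £708,200.

£708,200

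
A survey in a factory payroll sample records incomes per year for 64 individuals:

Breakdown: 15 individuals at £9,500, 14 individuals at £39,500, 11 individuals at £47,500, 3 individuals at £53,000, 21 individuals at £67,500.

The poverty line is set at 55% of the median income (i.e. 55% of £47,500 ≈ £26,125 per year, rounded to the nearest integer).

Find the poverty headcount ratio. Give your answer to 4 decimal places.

15 of the 64 individuals have income below £26,125.
H = 15/64 = 0.2344.

0.2344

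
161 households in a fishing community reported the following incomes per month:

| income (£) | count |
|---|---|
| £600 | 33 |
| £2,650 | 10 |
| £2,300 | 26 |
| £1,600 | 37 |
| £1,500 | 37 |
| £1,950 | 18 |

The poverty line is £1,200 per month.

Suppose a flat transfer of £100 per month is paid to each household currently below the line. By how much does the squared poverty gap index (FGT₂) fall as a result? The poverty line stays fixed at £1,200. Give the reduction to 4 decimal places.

Before: below the line — 33×£600; squared poverty gap index (FGT₂) = 0.051242.
After the £100 transfer: below the line — 33×£700; squared poverty gap index (FGT₂) = 0.035585.
Reduction = 0.051242 − 0.035585 = 0.0157.

0.0157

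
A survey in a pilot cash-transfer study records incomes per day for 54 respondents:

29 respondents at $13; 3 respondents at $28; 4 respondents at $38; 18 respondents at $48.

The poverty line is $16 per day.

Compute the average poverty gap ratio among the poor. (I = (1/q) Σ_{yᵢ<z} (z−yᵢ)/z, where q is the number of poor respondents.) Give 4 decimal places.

0.1875

Incomes under z: 29×$13 (q = 29 of N = 54).
Relative gaps: 0.1875 (×29); sum = 5.437500.
I averages over the q = 29 poor units only: 5.437500 / 29 = 0.1875.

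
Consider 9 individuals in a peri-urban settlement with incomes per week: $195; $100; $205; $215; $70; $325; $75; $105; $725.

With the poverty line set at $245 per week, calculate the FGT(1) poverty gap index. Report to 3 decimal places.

Below z: $70, $75, $100, $105, $195, $205, $215 (q = 7 of N = 9).
Normalized shortfalls: (245−70)/245 = 0.7143; (245−75)/245 = 0.6939; (245−100)/245 = 0.5918; (245−105)/245 = 0.5714; (245−195)/245 = 0.2041; (245−205)/245 = 0.1633; (245−215)/245 = 0.1224.
Sum of shortfalls = 3.061224; P₁ averages over all N: 3.061224 / 9 = 0.340.

0.340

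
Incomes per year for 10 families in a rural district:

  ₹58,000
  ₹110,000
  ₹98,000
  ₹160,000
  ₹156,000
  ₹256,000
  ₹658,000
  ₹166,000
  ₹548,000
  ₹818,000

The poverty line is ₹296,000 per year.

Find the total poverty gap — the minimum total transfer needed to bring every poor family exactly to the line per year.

Below the line: ₹58,000, ₹98,000, ₹110,000, ₹156,000, ₹160,000, ₹166,000, ₹256,000 (q = 7 of N = 10).
Individual gaps: 296000−58000 = 238000; 296000−98000 = 198000; 296000−110000 = 186000; 296000−156000 = 140000; 296000−160000 = 136000; 296000−166000 = 130000; 296000−256000 = 40000.
Aggregate gap = ₹1,068,000.

₹1,068,000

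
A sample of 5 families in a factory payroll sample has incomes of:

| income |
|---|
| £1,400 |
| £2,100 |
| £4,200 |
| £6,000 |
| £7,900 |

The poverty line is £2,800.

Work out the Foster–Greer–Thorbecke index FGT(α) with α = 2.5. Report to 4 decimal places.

Below the line: £1,400, £2,100 (q = 2 of N = 5).
Relative gaps: (2800−1400)/2800 = 0.5000; (2800−2100)/2800 = 0.2500.
Raised to α = 2.5: 0.17678; 0.03125.
Sum = 0.208027; FGT(2.5) = 0.208027 / 5 = 0.0416.

0.0416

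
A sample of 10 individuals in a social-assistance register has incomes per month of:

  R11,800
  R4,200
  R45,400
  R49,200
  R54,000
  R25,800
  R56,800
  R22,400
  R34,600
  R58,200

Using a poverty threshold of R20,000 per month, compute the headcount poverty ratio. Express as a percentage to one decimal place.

20.0%

2 of the 10 individuals have income below R20,000.
H = 2/10 = 20.0%.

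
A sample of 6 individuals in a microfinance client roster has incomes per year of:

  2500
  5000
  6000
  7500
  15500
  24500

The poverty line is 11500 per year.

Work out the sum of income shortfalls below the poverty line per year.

25000

Below z: 2500, 5000, 6000, 7500 (q = 4 of N = 6).
Individual gaps: 11500−2500 = 9000; 11500−5000 = 6500; 11500−6000 = 5500; 11500−7500 = 4000.
Aggregate gap = 25000.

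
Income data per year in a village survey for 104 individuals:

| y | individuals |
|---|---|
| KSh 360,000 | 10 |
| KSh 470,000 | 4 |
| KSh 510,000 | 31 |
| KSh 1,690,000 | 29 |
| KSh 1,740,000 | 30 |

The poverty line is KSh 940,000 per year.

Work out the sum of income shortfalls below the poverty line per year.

KSh 21,010,000

Poor units: 10×KSh 360,000, 4×KSh 470,000, 31×KSh 510,000 (q = 45 of N = 104).
Individual gaps: 10×(940000−360000) = 5800000; 4×(940000−470000) = 1880000; 31×(940000−510000) = 13330000.
Aggregate gap = KSh 21,010,000.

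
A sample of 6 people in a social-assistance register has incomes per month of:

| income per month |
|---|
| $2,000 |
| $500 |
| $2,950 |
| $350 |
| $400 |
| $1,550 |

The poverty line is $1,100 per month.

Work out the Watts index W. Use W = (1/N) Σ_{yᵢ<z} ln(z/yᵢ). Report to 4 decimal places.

0.4909

Incomes under z: $350, $400, $500 (q = 3 of N = 6).
Log shortfalls: ln(1100/350) = 1.1451; ln(1100/400) = 1.0116; ln(1100/500) = 0.7885.
W = 2.945191 / 6 = 0.4909.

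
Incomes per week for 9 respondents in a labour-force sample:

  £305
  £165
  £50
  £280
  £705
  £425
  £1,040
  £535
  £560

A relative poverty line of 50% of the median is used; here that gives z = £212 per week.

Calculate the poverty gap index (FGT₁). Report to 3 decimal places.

Poor units: £50, £165 (q = 2 of N = 9).
Shortfall ratios: (212−50)/212 = 0.7642; (212−165)/212 = 0.2217.
Σ = 0.985849. Dividing by the full population N = 9 gives P₁ = 0.110.

0.110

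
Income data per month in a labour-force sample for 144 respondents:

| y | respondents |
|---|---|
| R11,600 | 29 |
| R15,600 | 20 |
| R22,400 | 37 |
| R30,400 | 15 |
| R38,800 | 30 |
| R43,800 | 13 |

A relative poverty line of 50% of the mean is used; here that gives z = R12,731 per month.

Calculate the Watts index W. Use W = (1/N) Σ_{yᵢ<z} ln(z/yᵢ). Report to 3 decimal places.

Poor units: 29×R11,600 (q = 29 of N = 144).
Log gaps: ln(12731/11600) = 0.0930 (×29).
W = 2.698011 / 144 = 0.019.

0.019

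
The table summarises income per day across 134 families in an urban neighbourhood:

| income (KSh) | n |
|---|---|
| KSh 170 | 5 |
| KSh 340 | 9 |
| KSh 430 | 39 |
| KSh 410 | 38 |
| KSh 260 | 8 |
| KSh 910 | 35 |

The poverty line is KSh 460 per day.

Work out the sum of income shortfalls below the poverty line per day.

KSh 7,200

Incomes under z: 5×KSh 170, 8×KSh 260, 9×KSh 340, 38×KSh 410, 39×KSh 430 (q = 99 of N = 134).
Individual gaps: 5×(460−170) = 1450; 8×(460−260) = 1600; 9×(460−340) = 1080; 38×(460−410) = 1900; 39×(460−430) = 1170.
Aggregate gap = KSh 7,200.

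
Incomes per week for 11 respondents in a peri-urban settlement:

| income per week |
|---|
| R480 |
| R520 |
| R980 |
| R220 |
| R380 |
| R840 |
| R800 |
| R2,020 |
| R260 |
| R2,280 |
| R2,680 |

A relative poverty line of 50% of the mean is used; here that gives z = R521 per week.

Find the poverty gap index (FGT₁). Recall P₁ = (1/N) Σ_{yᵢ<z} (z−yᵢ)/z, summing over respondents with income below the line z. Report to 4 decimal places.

0.1300

Incomes under z: R220, R260, R380, R480, R520 (q = 5 of N = 11).
Normalized shortfalls: (521−220)/521 = 0.5777; (521−260)/521 = 0.5010; (521−380)/521 = 0.2706; (521−480)/521 = 0.0787; (521−520)/521 = 0.0019.
Sum of shortfalls = 1.429942; P₁ averages over all N: 1.429942 / 11 = 0.1300.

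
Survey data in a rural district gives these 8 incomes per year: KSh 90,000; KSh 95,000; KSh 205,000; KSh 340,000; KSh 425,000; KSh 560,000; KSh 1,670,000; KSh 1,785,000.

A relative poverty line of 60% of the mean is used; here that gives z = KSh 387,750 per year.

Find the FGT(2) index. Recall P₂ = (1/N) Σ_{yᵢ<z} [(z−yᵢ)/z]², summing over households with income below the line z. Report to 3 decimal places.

Below the line: KSh 90,000, KSh 95,000, KSh 205,000, KSh 340,000 (q = 4 of N = 8).
Relative gaps: (387750−90000)/387750 = 0.7679; (387750−95000)/387750 = 0.7550; (387750−205000)/387750 = 0.4713; (387750−340000)/387750 = 0.1231.
Squared: 0.5897; 0.5700; 0.2221; 0.0152.
Sum = 1.396975; P₂ = 1.396975 / 8 = 0.175.

0.175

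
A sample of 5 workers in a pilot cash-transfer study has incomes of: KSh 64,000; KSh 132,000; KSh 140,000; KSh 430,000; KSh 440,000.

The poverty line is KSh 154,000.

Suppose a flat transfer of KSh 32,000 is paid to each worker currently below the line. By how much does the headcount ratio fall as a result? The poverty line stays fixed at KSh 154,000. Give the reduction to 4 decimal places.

0.4000

Before: below the line — KSh 64,000, KSh 132,000, KSh 140,000; headcount ratio = 0.600000.
After the KSh 32,000 transfer: below the line — KSh 96,000; headcount ratio = 0.200000.
Reduction = 0.600000 − 0.200000 = 0.4000.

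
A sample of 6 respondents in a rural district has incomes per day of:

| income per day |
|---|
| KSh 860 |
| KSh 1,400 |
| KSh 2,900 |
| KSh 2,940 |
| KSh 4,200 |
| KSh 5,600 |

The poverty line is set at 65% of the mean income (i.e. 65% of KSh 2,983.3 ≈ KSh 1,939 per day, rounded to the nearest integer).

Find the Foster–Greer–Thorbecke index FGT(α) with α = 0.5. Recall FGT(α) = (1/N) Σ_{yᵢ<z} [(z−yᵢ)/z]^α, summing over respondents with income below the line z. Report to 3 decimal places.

0.212

Poor units: KSh 860, KSh 1,400 (q = 2 of N = 6).
Normalized shortfalls: (1939−860)/1939 = 0.5565; (1939−1400)/1939 = 0.2780.
Raised to α = 0.5: 0.74597; 0.52724.
Sum = 1.273207; FGT(0.5) = 1.273207 / 6 = 0.212.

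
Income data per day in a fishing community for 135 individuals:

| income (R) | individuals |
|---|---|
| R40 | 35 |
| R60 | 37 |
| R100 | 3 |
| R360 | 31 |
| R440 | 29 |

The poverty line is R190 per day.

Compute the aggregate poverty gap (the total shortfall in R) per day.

R10,330

Below the line: 35×R40, 37×R60, 3×R100 (q = 75 of N = 135).
Individual gaps: 35×(190−40) = 5250; 37×(190−60) = 4810; 3×(190−100) = 270.
Aggregate gap = R10,330.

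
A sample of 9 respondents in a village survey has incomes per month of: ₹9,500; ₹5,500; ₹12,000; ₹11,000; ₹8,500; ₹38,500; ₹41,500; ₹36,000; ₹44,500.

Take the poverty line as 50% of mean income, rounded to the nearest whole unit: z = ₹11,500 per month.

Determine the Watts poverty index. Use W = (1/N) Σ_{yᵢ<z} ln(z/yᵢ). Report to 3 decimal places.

Below z: ₹5,500, ₹8,500, ₹9,500, ₹11,000 (q = 4 of N = 9).
Log gaps: ln(11500/5500) = 0.7376; ln(11500/8500) = 0.3023; ln(11500/9500) = 0.1911; ln(11500/11000) = 0.0445.
W = 1.275387 / 9 = 0.142.

0.142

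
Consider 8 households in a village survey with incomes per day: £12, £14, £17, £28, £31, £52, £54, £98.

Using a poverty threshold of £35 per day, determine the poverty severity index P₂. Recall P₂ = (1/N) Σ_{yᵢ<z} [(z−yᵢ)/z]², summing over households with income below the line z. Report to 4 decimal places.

0.1387

Below the line: £12, £14, £17, £28, £31 (q = 5 of N = 8).
Gap ratios (z−y)/z: (35−12)/35 = 0.6571; (35−14)/35 = 0.6000; (35−17)/35 = 0.5143; (35−28)/35 = 0.2000; (35−31)/35 = 0.1143.
Squared: 0.4318; 0.3600; 0.2645; 0.0400; 0.0131.
Sum = 1.109388; P₂ = 1.109388 / 8 = 0.1387.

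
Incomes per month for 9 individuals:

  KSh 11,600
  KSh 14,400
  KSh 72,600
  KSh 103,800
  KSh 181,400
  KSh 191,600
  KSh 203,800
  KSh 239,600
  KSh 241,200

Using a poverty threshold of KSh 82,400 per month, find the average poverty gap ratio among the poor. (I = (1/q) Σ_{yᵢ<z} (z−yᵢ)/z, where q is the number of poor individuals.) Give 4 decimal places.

Incomes under z: KSh 11,600, KSh 14,400, KSh 72,600 (q = 3 of N = 9).
Relative gaps: 0.8592, 0.8252, 0.1189; sum = 1.803398.
I averages over the q = 3 poor units only: 1.803398 / 3 = 0.6011.

0.6011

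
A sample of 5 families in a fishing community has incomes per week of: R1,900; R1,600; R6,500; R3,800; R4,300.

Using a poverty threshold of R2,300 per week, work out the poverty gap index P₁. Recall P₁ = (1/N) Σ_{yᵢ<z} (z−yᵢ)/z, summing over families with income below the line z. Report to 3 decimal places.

0.096

Incomes under z: R1,600, R1,900 (q = 2 of N = 5).
Shortfall ratios: (2300−1600)/2300 = 0.3043; (2300−1900)/2300 = 0.1739.
Sum of shortfalls = 0.478261; P₁ averages over all N: 0.478261 / 5 = 0.096.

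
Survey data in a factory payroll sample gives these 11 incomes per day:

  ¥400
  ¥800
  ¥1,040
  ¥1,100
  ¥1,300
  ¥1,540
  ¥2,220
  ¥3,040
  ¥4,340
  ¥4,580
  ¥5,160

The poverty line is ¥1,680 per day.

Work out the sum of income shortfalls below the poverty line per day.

¥3,900

Below z: ¥400, ¥800, ¥1,040, ¥1,100, ¥1,300, ¥1,540 (q = 6 of N = 11).
Individual gaps: 1680−400 = 1280; 1680−800 = 880; 1680−1040 = 640; 1680−1100 = 580; 1680−1300 = 380; 1680−1540 = 140.
Aggregate gap = ¥3,900.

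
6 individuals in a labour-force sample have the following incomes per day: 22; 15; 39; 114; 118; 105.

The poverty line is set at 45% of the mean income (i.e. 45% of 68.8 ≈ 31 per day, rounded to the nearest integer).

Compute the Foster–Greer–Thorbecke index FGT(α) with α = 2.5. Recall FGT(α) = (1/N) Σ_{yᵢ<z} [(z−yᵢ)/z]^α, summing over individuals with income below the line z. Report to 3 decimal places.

0.039

Below the line: 15, 22 (q = 2 of N = 6).
Gap ratios (z−y)/z: (31−15)/31 = 0.5161; (31−22)/31 = 0.2903.
Raised to α = 2.5: 0.19138; 0.04542.
Sum = 0.236795; FGT(2.5) = 0.236795 / 6 = 0.039.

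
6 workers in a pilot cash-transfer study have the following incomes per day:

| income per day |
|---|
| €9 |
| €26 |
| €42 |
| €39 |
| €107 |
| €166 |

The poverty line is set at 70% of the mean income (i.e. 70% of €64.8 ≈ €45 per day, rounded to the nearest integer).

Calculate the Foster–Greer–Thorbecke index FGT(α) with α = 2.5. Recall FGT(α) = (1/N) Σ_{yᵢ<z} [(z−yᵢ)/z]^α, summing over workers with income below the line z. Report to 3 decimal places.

Below the line: €9, €26, €39, €42 (q = 4 of N = 6).
Normalized shortfalls: (45−9)/45 = 0.8000; (45−26)/45 = 0.4222; (45−39)/45 = 0.1333; (45−42)/45 = 0.0667.
Raised to α = 2.5: 0.57243; 0.11584; 0.00649; 0.00115.
Sum = 0.695911; FGT(2.5) = 0.695911 / 6 = 0.116.

0.116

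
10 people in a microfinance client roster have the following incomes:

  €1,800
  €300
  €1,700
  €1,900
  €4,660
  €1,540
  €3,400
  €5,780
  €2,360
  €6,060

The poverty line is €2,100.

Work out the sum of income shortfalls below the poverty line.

€3,260

Poor units: €300, €1,540, €1,700, €1,800, €1,900 (q = 5 of N = 10).
Individual gaps: 2100−300 = 1800; 2100−1540 = 560; 2100−1700 = 400; 2100−1800 = 300; 2100−1900 = 200.
Aggregate gap = €3,260.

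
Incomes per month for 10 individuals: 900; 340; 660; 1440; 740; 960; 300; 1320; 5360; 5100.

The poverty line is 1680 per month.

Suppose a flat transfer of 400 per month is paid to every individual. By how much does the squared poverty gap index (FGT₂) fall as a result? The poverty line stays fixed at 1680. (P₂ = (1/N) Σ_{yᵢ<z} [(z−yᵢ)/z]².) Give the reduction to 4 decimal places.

Before: below the line — 300, 340, 660, 740, 900, 960, 1320, 1440; squared poverty gap index (FGT₂) = 0.245819.
After the 400 transfer: below the line — 700, 740, 1060, 1140, 1300, 1360; squared poverty gap index (FGT₂) = 0.098030.
Reduction = 0.245819 − 0.098030 = 0.1478.

0.1478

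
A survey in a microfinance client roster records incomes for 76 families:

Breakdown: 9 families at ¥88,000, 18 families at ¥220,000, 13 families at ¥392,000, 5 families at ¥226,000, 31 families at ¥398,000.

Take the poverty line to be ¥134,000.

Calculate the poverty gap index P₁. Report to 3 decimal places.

0.041

Below the line: 9×¥88,000 (q = 9 of N = 76).
Relative gaps: (134000−88000)/134000 = 0.3433 (×9).
Σ = 3.089552. Dividing by the full population N = 76 gives P₁ = 0.041.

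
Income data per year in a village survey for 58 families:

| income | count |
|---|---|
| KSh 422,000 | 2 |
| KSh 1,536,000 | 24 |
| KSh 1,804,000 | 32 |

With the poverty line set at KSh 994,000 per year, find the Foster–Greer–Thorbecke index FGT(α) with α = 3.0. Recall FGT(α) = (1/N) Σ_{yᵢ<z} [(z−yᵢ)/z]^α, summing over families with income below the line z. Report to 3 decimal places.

Below the line: 2×KSh 422,000 (q = 2 of N = 58).
Relative gaps: (994000−422000)/994000 = 0.5755 (×2).
Raised to α = 3.0: 0.19056 (×2).
Sum = 0.381118; FGT(3.0) = 0.381118 / 58 = 0.007.

0.007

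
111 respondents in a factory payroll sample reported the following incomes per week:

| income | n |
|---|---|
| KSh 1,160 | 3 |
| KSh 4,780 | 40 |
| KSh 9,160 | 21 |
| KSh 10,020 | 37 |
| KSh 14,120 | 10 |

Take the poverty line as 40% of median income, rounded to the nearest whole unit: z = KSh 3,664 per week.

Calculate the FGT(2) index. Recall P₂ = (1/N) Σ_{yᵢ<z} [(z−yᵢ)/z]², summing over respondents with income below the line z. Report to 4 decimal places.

0.0126

Below the line: 3×KSh 1,160 (q = 3 of N = 111).
Normalized shortfalls: (3664−1160)/3664 = 0.6834 (×3).
Squared: 0.4670 (×3).
Sum = 1.401132; P₂ = 1.401132 / 111 = 0.0126.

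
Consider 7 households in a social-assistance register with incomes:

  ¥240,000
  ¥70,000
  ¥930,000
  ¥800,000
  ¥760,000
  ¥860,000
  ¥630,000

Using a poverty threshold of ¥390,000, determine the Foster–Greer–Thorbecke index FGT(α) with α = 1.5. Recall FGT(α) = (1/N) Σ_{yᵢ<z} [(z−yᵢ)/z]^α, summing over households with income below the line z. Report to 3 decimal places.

Below z: ¥70,000, ¥240,000 (q = 2 of N = 7).
Relative gaps: (390000−70000)/390000 = 0.8205; (390000−240000)/390000 = 0.3846.
Raised to α = 1.5: 0.74324; 0.23853.
Sum = 0.981767; FGT(1.5) = 0.981767 / 7 = 0.140.

0.140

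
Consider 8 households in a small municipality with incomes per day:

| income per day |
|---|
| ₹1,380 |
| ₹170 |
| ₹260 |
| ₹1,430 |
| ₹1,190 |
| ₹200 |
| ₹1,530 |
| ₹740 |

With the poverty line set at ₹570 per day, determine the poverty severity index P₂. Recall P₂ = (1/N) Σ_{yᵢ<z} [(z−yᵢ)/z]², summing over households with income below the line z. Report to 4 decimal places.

Incomes under z: ₹170, ₹200, ₹260 (q = 3 of N = 8).
Normalized shortfalls: (570−170)/570 = 0.7018; (570−200)/570 = 0.6491; (570−260)/570 = 0.5439.
Squared: 0.4925; 0.4214; 0.2958.
Sum = 1.209603; P₂ = 1.209603 / 8 = 0.1512.

0.1512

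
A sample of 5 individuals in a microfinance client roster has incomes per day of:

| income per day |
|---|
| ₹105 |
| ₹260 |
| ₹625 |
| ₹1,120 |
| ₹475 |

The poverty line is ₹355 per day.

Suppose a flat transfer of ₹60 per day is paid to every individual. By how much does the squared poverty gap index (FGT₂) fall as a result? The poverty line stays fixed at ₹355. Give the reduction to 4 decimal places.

0.0543

Before: below the line — ₹105, ₹260; squared poverty gap index (FGT₂) = 0.113509.
After the ₹60 transfer: below the line — ₹165, ₹320; squared poverty gap index (FGT₂) = 0.059234.
Reduction = 0.113509 − 0.059234 = 0.0543.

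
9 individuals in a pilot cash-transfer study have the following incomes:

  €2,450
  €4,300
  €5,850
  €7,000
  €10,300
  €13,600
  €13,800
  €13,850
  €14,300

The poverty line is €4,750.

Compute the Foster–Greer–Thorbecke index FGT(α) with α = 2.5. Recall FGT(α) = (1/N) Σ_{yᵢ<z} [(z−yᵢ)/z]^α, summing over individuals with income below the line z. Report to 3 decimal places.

Incomes under z: €2,450, €4,300 (q = 2 of N = 9).
Shortfall ratios: (4750−2450)/4750 = 0.4842; (4750−4300)/4750 = 0.0947.
Raised to α = 2.5: 0.16315; 0.00276.
Sum = 0.165912; FGT(2.5) = 0.165912 / 9 = 0.018.

0.018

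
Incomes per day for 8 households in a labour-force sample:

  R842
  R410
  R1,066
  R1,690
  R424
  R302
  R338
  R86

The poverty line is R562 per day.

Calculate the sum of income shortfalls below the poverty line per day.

R1,250

Below z: R86, R302, R338, R410, R424 (q = 5 of N = 8).
Individual gaps: 562−86 = 476; 562−302 = 260; 562−338 = 224; 562−410 = 152; 562−424 = 138.
Aggregate gap = R1,250.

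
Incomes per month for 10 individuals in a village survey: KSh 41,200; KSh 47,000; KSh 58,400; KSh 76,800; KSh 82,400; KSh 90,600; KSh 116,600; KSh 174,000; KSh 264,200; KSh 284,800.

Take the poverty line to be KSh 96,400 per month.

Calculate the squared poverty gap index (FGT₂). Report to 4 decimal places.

0.0812

Below the line: KSh 41,200, KSh 47,000, KSh 58,400, KSh 76,800, KSh 82,400, KSh 90,600 (q = 6 of N = 10).
Relative gaps: (96400−41200)/96400 = 0.5726; (96400−47000)/96400 = 0.5124; (96400−58400)/96400 = 0.3942; (96400−76800)/96400 = 0.2033; (96400−82400)/96400 = 0.1452; (96400−90600)/96400 = 0.0602.
Squared: 0.3279; 0.2626; 0.1554; 0.0413; 0.0211; 0.0036.
Sum = 0.811926; P₂ = 0.811926 / 10 = 0.0812.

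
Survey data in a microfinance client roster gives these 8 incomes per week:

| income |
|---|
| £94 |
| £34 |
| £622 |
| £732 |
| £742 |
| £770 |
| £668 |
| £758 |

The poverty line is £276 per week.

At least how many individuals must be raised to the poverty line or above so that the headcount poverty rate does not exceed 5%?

Currently q = 2 of N = 8 are below the line (H = 0.250).
A headcount ratio of at most 5% allows at most ⌊0.05 × 8⌋ = 0 poor individuals.
So at least 2 − 0 = 2 must be lifted.

2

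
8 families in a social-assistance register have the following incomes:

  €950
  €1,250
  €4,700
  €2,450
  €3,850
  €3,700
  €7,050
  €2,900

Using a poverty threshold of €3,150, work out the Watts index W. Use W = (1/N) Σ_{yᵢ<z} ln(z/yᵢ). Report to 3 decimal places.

0.307

Incomes under z: €950, €1,250, €2,450, €2,900 (q = 4 of N = 8).
ln(z/y) terms: ln(3150/950) = 1.1987; ln(3150/1250) = 0.9243; ln(3150/2450) = 0.2513; ln(3150/2900) = 0.0827.
W = 2.456961 / 8 = 0.307.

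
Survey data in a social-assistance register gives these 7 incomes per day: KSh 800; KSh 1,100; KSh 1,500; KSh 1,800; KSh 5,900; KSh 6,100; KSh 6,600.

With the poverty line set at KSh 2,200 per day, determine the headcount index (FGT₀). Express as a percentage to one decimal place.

57.1%

4 of the 7 individuals have income below KSh 2,200.
H = 4/7 = 57.1%.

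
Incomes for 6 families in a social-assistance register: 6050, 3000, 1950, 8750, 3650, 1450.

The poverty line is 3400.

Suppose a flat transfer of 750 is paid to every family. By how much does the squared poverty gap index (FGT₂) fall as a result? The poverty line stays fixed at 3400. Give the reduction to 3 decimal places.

Before: below the line — 1450, 1950, 3000; squared poverty gap index (FGT₂) = 0.08744.
After the 750 transfer: below the line — 2200, 2700; squared poverty gap index (FGT₂) = 0.02783.
Reduction = 0.08744 − 0.02783 = 0.060.

0.060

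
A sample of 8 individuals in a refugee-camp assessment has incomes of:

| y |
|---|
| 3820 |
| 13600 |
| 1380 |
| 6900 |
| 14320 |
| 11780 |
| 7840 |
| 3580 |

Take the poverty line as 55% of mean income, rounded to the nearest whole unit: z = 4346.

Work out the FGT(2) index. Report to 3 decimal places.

0.064

Below the line: 1380, 3580, 3820 (q = 3 of N = 8).
Gap ratios (z−y)/z: (4346−1380)/4346 = 0.6825; (4346−3580)/4346 = 0.1763; (4346−3820)/4346 = 0.1210.
Squared: 0.4658; 0.0311; 0.0146.
Sum = 0.511475; P₂ = 0.511475 / 8 = 0.064.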